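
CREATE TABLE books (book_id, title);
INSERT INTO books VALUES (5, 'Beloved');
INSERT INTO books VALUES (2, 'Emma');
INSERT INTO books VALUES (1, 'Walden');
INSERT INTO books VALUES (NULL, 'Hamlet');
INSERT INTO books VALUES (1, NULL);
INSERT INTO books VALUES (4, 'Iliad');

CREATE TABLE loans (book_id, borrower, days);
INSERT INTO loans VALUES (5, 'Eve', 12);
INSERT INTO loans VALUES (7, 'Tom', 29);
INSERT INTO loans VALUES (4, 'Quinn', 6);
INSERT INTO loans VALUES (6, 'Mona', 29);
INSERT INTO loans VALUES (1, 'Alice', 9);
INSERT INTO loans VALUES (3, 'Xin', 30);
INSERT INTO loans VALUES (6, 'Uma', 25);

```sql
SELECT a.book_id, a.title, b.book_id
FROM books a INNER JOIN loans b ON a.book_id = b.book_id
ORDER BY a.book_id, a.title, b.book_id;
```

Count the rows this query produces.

INNER JOIN keeps only pairs where the ON condition holds.
Matching on a.book_id = b.book_id. A NULL in a compared column never satisfies the condition.
- a (book_id=5) pairs with 1 row(s) of b.
- a (book_id=2) has no partner → excluded.
- a (book_id=1) pairs with 1 row(s) of b.
- a (book_id=NULL) has no partner → excluded.
- a (book_id=1) pairs with 1 row(s) of b.
- a (book_id=4) pairs with 1 row(s) of b.
Total: 4 rows.

4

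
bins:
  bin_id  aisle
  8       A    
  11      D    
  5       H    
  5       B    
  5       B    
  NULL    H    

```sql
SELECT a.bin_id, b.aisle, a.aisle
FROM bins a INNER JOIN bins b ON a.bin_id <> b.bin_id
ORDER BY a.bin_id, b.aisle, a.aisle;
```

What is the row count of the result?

14

INNER JOIN keeps only pairs where the ON condition holds.
Matching on a.bin_id <> b.bin_id. A NULL in a compared column never satisfies the condition.
- bin_id=8: 4 matching b row(s), so 4 row(s) emitted.
- bin_id=11: 4 matching b row(s), so 4 row(s) emitted.
- bin_id=5: 2 matching b row(s), so 2 row(s) emitted.
- bin_id=5: 2 matching b row(s), so 2 row(s) emitted.
- bin_id=5: 2 matching b row(s), so 2 row(s) emitted.
- bin_id=NULL: no matching b row, dropped.
Total: 14 rows.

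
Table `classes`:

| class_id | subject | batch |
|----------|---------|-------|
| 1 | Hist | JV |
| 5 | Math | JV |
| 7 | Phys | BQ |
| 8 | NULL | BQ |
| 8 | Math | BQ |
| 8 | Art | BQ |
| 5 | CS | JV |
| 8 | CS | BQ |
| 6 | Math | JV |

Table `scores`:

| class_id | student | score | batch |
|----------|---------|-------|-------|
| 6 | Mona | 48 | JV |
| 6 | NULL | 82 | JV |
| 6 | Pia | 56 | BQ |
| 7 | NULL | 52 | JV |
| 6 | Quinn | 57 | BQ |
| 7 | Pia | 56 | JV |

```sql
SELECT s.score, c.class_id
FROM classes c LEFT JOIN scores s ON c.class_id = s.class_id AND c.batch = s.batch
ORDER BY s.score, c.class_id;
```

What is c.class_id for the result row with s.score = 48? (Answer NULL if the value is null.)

6

LEFT JOIN keeps every row from `classes`; unmatched rows get NULL for `scores`'s columns.
Matching on c.class_id = s.class_id AND c.batch = s.batch.
Matched pairs: 2; unmatched c rows kept: 8.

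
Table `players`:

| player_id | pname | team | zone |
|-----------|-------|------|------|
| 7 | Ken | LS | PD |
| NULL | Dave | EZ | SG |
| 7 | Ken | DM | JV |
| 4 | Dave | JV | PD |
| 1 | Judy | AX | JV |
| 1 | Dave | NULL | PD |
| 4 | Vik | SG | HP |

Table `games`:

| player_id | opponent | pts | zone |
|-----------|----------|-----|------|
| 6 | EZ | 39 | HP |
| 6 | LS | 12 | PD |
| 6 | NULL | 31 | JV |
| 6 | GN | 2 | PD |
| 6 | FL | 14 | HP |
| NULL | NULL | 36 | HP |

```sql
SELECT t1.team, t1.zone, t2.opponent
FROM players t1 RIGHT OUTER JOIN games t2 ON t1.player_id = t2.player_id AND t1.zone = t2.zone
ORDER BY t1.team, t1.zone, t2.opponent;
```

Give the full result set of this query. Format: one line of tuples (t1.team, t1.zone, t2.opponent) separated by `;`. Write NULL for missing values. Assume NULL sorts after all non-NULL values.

(NULL, NULL, EZ); (NULL, NULL, FL); (NULL, NULL, GN); (NULL, NULL, LS); (NULL, NULL, NULL); (NULL, NULL, NULL)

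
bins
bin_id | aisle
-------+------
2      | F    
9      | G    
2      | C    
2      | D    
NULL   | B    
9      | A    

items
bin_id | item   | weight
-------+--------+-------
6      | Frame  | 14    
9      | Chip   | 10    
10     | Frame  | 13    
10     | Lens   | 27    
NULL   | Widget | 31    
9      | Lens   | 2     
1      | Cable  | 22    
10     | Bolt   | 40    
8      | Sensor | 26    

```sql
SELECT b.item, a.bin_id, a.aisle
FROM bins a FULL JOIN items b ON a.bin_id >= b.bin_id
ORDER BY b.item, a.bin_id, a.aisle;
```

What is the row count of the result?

18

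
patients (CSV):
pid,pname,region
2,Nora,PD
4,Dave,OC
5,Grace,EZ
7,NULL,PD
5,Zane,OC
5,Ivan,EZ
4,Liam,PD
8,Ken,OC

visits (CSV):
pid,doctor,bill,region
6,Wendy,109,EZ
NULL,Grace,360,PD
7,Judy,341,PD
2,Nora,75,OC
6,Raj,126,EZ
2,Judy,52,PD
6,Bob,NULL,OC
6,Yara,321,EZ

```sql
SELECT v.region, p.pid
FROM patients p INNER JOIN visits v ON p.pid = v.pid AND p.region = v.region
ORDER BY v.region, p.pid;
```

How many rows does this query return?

INNER JOIN keeps only pairs where the ON condition holds.
Matching on p.pid = v.pid AND p.region = v.region. A NULL in a compared column never satisfies the condition.
Matched pairs: 2.
Total: 2 rows.

2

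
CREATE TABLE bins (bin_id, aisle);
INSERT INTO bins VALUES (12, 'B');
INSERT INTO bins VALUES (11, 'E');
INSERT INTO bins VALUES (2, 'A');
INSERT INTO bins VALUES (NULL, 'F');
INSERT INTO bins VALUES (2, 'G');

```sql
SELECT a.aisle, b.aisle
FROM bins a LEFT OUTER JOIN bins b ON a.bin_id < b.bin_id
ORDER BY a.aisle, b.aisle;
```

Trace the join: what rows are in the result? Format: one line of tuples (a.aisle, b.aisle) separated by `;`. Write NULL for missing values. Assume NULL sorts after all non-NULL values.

(A, B); (A, E); (B, NULL); (E, B); (F, NULL); (G, B); (G, E)

LEFT JOIN keeps every row from `bins a`; unmatched rows get NULL for `bins b`'s columns.
Matching on a.bin_id < b.bin_id. A NULL in a compared column never satisfies the condition.
- a (bin_id=12) has no partner → padded with NULL.
- a (bin_id=11) pairs with 1 row(s) of b.
- a (bin_id=2) pairs with 2 row(s) of b.
- a (bin_id=NULL) has no partner → padded with NULL.
- a (bin_id=2) pairs with 2 row(s) of b.
After projecting and ordering:
a.aisle | b.aisle
A | B
A | E
B | NULL
E | B
F | NULL
G | B
G | E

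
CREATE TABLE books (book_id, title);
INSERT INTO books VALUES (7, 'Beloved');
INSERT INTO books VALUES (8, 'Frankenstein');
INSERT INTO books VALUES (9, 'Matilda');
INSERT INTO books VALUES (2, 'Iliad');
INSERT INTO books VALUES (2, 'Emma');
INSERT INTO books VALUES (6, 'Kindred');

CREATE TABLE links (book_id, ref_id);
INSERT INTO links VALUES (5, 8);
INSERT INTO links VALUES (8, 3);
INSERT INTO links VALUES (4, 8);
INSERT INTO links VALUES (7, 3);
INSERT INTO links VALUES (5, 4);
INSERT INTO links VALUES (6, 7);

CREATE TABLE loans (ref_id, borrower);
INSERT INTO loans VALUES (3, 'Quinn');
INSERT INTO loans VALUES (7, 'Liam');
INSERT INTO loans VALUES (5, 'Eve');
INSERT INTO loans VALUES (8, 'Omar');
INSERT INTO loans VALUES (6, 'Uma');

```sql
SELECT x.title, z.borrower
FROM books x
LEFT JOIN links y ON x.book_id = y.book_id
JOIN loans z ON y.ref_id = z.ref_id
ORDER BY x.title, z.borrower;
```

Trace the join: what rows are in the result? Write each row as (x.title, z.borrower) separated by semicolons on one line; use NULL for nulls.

(Beloved, Quinn); (Frankenstein, Quinn); (Kindred, Liam)

Step 1 — x LEFT JOIN y on book_id → 6 row(s).
Then INNER JOIN `loans z` on ref_id: keep only rows whose y.ref_id appears in z.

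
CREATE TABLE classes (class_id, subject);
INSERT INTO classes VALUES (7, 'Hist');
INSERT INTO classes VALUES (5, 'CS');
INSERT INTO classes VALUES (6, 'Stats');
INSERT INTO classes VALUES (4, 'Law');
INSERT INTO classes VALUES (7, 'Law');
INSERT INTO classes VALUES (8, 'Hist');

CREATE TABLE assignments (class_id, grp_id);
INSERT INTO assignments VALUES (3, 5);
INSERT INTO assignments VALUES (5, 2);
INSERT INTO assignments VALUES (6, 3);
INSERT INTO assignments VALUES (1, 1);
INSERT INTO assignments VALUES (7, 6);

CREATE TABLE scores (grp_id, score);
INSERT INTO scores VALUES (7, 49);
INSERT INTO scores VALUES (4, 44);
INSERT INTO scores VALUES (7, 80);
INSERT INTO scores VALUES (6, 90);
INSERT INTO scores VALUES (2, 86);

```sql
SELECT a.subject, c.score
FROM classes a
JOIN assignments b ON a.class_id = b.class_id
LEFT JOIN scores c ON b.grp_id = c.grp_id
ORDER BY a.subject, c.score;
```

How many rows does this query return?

Evaluate left to right. First `classes a INNER JOIN assignments b` on class_id: 4 row(s).
Then LEFT JOIN `scores c` on grp_id: each of those 4 rows is kept; rows whose b.grp_id has no match in c get NULL for c's columns.
Result: 4 row(s).

4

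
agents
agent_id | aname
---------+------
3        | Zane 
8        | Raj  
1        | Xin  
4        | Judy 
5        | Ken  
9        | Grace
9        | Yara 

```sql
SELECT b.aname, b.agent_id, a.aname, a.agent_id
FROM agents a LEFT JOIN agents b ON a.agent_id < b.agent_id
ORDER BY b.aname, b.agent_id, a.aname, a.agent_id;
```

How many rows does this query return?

LEFT JOIN keeps every row from `agents a`; unmatched rows get NULL for `agents b`'s columns.
Matching on a.agent_id < b.agent_id.
- agent_id=3: 5 matching b row(s), so 5 row(s) emitted.
- agent_id=8: 2 matching b row(s), so 2 row(s) emitted.
- agent_id=1: 6 matching b row(s), so 6 row(s) emitted.
- agent_id=4: 4 matching b row(s), so 4 row(s) emitted.
- agent_id=5: 3 matching b row(s), so 3 row(s) emitted.
- agent_id=9: no b row matches, row kept with b columns NULL.
- agent_id=9: no b row matches, row kept with b columns NULL.
Total: 20 matched + 2 padded = 22 rows.

22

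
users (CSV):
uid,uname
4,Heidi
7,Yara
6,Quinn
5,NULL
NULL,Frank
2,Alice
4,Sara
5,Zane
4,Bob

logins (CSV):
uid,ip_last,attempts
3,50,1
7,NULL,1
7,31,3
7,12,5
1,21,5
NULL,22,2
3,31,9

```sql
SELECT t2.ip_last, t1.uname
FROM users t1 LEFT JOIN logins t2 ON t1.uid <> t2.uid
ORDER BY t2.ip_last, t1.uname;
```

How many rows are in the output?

LEFT JOIN keeps every row from `users`; unmatched rows get NULL for `logins`'s columns.
Matching on t1.uid <> t2.uid. A NULL in a compared column never satisfies the condition.
- t1[0] uid=4 → 6 match(es) in t2 → 6 row(s).
- t1[1] uid=7 → 3 match(es) in t2 → 3 row(s).
- t1[2] uid=6 → 6 match(es) in t2 → 6 row(s).
- t1[3] uid=5 → 6 match(es) in t2 → 6 row(s).
- t1[4] uid=NULL → no match; kept with NULLs on the t2 side.
- t1[5] uid=2 → 6 match(es) in t2 → 6 row(s).
- t1[6] uid=4 → 6 match(es) in t2 → 6 row(s).
- t1[7] uid=5 → 6 match(es) in t2 → 6 row(s).
- t1[8] uid=4 → 6 match(es) in t2 → 6 row(s).
Total: 45 matched + 1 padded = 46 rows.

46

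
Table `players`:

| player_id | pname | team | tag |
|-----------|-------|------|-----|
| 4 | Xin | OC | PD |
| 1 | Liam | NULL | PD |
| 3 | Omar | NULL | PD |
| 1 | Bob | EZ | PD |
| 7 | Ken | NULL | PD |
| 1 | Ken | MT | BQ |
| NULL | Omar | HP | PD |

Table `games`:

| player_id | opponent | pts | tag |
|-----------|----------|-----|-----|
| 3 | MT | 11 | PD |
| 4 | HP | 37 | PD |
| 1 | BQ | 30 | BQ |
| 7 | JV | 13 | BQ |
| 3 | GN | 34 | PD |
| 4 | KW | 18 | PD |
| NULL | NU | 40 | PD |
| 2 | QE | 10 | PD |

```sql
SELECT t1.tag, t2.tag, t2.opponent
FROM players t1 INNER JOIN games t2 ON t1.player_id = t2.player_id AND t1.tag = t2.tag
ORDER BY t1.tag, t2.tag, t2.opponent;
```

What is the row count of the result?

5

INNER JOIN keeps only pairs where the ON condition holds.
Matching on t1.player_id = t2.player_id AND t1.tag = t2.tag. A NULL in a compared column never satisfies the condition.
Matched pairs: 5.
Total: 5 rows.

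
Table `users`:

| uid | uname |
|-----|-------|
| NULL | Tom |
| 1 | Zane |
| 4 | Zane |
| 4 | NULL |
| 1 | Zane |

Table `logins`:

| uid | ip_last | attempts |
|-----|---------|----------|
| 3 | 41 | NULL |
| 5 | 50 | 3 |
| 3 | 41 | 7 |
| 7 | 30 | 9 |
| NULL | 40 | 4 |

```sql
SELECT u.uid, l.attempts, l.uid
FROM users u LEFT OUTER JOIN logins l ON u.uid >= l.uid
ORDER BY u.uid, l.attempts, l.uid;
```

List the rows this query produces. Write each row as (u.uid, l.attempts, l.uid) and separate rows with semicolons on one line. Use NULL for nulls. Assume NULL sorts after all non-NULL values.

(1, NULL, NULL); (1, NULL, NULL); (4, 7, 3); (4, 7, 3); (4, NULL, 3); (4, NULL, 3); (NULL, NULL, NULL)

LEFT JOIN keeps every row from `users`; unmatched rows get NULL for `logins`'s columns.
Matching on u.uid >= l.uid. A NULL in a compared column never satisfies the condition.
- uid=NULL: no l row matches, row kept with l columns NULL.
- uid=1: no l row matches, row kept with l columns NULL.
- uid=4: 2 matching l row(s), so 2 row(s) emitted.
- uid=4: 2 matching l row(s), so 2 row(s) emitted.
- uid=1: no l row matches, row kept with l columns NULL.
After projecting and ordering:
u.uid | l.attempts | l.uid
1 | NULL | NULL
1 | NULL | NULL
4 | 7 | 3
4 | 7 | 3
4 | NULL | 3
4 | NULL | 3
NULL | NULL | NULL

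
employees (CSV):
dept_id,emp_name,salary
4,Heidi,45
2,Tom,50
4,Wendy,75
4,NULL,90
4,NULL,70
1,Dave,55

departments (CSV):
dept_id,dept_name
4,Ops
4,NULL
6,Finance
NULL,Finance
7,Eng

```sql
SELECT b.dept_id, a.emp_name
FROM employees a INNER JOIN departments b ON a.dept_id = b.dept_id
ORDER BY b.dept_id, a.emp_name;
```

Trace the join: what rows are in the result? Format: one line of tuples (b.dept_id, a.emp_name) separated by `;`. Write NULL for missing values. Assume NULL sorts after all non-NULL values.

INNER JOIN keeps only pairs where the ON condition holds.
Matching on a.dept_id = b.dept_id. A NULL in a compared column never satisfies the condition.
- a row (dept_id=4): matches 2 b row(s) → 2 output row(s).
- a row (dept_id=2): no match → dropped.
- a row (dept_id=4): matches 2 b row(s) → 2 output row(s).
- a row (dept_id=4): matches 2 b row(s) → 2 output row(s).
- a row (dept_id=4): matches 2 b row(s) → 2 output row(s).
- a row (dept_id=1): no match → dropped.
After projecting and ordering:
b.dept_id | a.emp_name
4 | Heidi
4 | Heidi
4 | Wendy
4 | Wendy
4 | NULL
4 | NULL
4 | NULL
4 | NULL

(4, Heidi); (4, Heidi); (4, Wendy); (4, Wendy); (4, NULL); (4, NULL); (4, NULL); (4, NULL)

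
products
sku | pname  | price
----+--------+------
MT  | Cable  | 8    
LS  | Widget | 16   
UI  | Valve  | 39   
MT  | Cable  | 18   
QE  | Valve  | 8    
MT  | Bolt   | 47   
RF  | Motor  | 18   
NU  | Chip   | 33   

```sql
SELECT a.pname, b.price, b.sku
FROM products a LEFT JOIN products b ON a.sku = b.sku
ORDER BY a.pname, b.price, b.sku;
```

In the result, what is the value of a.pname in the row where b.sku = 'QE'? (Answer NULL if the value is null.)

LEFT JOIN keeps every row from `products a`; unmatched rows get NULL for `products b`'s columns.
Matching on a.sku = b.sku.
- sku=MT: 3 matching b row(s), so 3 row(s) emitted.
- sku=LS: 1 matching b row(s), so 1 row(s) emitted.
- sku=UI: 1 matching b row(s), so 1 row(s) emitted.
- sku=MT: 3 matching b row(s), so 3 row(s) emitted.
- sku=QE: 1 matching b row(s), so 1 row(s) emitted.
- sku=MT: 3 matching b row(s), so 3 row(s) emitted.
- sku=RF: 1 matching b row(s), so 1 row(s) emitted.
- sku=NU: 1 matching b row(s), so 1 row(s) emitted.

Valve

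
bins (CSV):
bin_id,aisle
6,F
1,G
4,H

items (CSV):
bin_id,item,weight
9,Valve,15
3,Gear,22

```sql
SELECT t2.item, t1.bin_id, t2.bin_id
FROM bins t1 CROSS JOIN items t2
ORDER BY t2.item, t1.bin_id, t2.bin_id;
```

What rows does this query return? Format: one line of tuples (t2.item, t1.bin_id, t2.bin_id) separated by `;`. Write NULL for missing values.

(Gear, 1, 3); (Gear, 4, 3); (Gear, 6, 3); (Valve, 1, 9); (Valve, 4, 9); (Valve, 6, 9)

CROSS JOIN pairs every row of `bins` with every row of `items`: 3 × 2 = 6 rows.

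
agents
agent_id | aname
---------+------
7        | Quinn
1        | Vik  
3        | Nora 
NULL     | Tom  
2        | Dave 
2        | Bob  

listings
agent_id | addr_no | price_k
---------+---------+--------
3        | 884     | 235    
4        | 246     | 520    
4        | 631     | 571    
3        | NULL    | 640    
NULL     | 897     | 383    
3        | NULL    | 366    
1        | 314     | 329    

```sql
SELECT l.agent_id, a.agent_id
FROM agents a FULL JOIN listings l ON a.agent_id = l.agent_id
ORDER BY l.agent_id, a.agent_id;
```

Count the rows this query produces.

FULL OUTER JOIN keeps every row from both sides; unmatched rows get NULL for the other side's columns.
Matching on a.agent_id = l.agent_id. A NULL in a compared column never satisfies the condition.
Matched pairs: 4; unmatched a rows kept: 4; unmatched l rows kept: 3.
Total: 4 matched + 7 padded = 11 rows.

11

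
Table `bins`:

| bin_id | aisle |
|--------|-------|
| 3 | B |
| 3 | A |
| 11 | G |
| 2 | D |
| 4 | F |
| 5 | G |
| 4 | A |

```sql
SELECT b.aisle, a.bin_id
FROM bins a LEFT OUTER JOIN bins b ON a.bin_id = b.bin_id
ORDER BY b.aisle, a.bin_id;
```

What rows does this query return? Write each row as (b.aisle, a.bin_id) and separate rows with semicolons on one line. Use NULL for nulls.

(A, 3); (A, 3); (A, 4); (A, 4); (B, 3); (B, 3); (D, 2); (F, 4); (F, 4); (G, 5); (G, 11)

LEFT JOIN keeps every row from `bins a`; unmatched rows get NULL for `bins b`'s columns.
Matching on a.bin_id = b.bin_id.
Matched pairs: 11; unmatched a rows kept: 0.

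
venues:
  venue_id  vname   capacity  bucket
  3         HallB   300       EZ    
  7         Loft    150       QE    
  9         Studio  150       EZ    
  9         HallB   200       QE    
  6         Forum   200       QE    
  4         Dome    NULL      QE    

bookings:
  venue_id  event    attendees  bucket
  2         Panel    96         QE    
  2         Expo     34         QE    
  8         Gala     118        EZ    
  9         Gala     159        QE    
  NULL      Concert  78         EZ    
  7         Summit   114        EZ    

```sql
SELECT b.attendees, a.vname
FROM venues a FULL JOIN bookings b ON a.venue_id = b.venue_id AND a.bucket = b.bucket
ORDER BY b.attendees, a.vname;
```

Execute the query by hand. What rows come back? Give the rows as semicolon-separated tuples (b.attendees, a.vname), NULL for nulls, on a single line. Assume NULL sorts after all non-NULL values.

FULL OUTER JOIN keeps every row from both sides; unmatched rows get NULL for the other side's columns.
Matching on a.venue_id = b.venue_id AND a.bucket = b.bucket. A NULL in a compared column never satisfies the condition.
Matched pairs: 1; unmatched a rows kept: 5; unmatched b rows kept: 5.

(34, NULL); (78, NULL); (96, NULL); (114, NULL); (118, NULL); (159, HallB); (NULL, Dome); (NULL, Forum); (NULL, HallB); (NULL, Loft); (NULL, Studio)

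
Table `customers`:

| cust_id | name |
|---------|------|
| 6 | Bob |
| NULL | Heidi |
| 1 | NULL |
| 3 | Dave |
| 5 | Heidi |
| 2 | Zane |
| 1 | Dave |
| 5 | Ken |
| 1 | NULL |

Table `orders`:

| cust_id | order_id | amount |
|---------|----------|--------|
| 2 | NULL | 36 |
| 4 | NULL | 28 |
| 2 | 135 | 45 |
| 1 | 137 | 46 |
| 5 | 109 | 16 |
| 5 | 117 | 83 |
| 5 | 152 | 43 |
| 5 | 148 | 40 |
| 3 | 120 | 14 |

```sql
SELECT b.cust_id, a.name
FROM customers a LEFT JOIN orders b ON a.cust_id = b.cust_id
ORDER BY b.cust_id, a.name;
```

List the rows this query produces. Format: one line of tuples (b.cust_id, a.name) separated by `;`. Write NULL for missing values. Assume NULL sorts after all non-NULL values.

(1, Dave); (1, NULL); (1, NULL); (2, Zane); (2, Zane); (3, Dave); (5, Heidi); (5, Heidi); (5, Heidi); (5, Heidi); (5, Ken); (5, Ken); (5, Ken); (5, Ken); (NULL, Bob); (NULL, Heidi)

LEFT JOIN keeps every row from `customers`; unmatched rows get NULL for `orders`'s columns.
Matching on a.cust_id = b.cust_id. A NULL in a compared column never satisfies the condition.
- cust_id=6: no b row matches, row kept with b columns NULL.
- cust_id=NULL: no b row matches, row kept with b columns NULL.
- cust_id=1: 1 matching b row(s), so 1 row(s) emitted.
- cust_id=3: 1 matching b row(s), so 1 row(s) emitted.
- cust_id=5: 4 matching b row(s), so 4 row(s) emitted.
- cust_id=2: 2 matching b row(s), so 2 row(s) emitted.
- cust_id=1: 1 matching b row(s), so 1 row(s) emitted.
- cust_id=5: 4 matching b row(s), so 4 row(s) emitted.
- cust_id=1: 1 matching b row(s), so 1 row(s) emitted.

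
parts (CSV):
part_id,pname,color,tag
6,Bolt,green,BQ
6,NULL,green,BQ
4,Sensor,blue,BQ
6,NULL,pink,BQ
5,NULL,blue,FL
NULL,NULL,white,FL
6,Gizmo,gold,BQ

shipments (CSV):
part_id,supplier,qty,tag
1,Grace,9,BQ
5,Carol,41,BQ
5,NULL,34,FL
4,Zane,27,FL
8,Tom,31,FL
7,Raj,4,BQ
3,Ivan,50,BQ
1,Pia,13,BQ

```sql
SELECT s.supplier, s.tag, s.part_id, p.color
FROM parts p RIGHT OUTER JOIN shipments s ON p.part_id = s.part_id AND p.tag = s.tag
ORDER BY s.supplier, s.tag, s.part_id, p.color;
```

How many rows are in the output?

8

RIGHT JOIN keeps every row from `shipments`; unmatched rows get NULL for `parts`'s columns.
Matching on p.part_id = s.part_id AND p.tag = s.tag. A NULL in a compared column never satisfies the condition.
- part_id=6, tag=BQ: no matching s row.
- part_id=6, tag=BQ: no matching s row.
- part_id=4, tag=BQ: no matching s row.
- part_id=6, tag=BQ: no matching s row.
- part_id=5, tag=FL: 1 matching s row(s), so 1 row(s) emitted.
- part_id=NULL, tag=FL: no matching s row.
- part_id=6, tag=BQ: no matching s row.
- 7 s row(s) had no p match → kept, p columns NULL.
Total: 1 matched + 7 padded = 8 rows.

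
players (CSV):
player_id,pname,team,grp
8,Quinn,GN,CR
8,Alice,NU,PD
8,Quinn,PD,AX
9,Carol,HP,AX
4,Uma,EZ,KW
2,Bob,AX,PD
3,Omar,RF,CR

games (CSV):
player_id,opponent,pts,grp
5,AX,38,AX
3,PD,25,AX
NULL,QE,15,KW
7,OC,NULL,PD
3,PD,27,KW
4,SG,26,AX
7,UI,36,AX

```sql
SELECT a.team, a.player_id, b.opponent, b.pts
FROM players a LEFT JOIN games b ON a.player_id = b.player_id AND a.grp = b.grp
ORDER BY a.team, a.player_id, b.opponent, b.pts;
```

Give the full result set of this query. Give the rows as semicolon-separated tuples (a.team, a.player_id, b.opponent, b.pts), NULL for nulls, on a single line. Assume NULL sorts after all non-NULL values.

(AX, 2, NULL, NULL); (EZ, 4, NULL, NULL); (GN, 8, NULL, NULL); (HP, 9, NULL, NULL); (NU, 8, NULL, NULL); (PD, 8, NULL, NULL); (RF, 3, NULL, NULL)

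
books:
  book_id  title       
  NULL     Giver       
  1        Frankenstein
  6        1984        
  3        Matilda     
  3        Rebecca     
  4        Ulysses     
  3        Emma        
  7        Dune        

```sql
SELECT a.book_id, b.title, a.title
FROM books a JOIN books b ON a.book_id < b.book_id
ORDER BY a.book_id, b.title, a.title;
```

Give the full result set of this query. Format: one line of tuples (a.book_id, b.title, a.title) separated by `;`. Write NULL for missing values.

(1, 1984, Frankenstein); (1, Dune, Frankenstein); (1, Emma, Frankenstein); (1, Matilda, Frankenstein); (1, Rebecca, Frankenstein); (1, Ulysses, Frankenstein); (3, 1984, Emma); (3, 1984, Matilda); (3, 1984, Rebecca); (3, Dune, Emma); (3, Dune, Matilda); (3, Dune, Rebecca); (3, Ulysses, Emma); (3, Ulysses, Matilda); (3, Ulysses, Rebecca); (4, 1984, Ulysses); (4, Dune, Ulysses); (6, Dune, 1984)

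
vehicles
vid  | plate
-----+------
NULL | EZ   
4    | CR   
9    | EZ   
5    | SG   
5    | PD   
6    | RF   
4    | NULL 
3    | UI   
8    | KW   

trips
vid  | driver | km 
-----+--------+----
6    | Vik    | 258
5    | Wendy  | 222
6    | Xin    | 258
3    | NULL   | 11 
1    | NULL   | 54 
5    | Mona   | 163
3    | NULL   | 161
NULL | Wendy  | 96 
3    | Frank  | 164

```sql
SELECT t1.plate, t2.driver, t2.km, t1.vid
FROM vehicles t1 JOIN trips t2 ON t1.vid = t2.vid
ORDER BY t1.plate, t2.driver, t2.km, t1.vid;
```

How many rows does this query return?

9

INNER JOIN keeps only pairs where the ON condition holds.
Matching on t1.vid = t2.vid. A NULL in a compared column never satisfies the condition.
- t1 row (vid=NULL): no match → dropped.
- t1 row (vid=4): no match → dropped.
- t1 row (vid=9): no match → dropped.
- t1 row (vid=5): matches 2 t2 row(s) → 2 output row(s).
- t1 row (vid=5): matches 2 t2 row(s) → 2 output row(s).
- t1 row (vid=6): matches 2 t2 row(s) → 2 output row(s).
- t1 row (vid=4): no match → dropped.
- t1 row (vid=3): matches 3 t2 row(s) → 3 output row(s).
- t1 row (vid=8): no match → dropped.
Total: 9 rows.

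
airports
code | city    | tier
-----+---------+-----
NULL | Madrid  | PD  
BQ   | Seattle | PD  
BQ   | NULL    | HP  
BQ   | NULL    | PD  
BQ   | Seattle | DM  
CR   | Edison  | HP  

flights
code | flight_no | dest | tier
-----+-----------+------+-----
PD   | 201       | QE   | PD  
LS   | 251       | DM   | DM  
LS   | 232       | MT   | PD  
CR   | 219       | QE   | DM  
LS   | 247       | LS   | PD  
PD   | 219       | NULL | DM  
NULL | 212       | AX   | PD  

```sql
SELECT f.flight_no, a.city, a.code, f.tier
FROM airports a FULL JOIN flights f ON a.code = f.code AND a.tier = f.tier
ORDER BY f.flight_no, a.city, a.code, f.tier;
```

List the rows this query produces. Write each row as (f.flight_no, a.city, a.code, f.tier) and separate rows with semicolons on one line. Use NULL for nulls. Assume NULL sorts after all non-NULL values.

FULL OUTER JOIN keeps every row from both sides; unmatched rows get NULL for the other side's columns.
Matching on a.code = f.code AND a.tier = f.tier. A NULL in a compared column never satisfies the condition.
- code=NULL, tier=PD: no f row matches, row kept with f columns NULL.
- code=BQ, tier=PD: no f row matches, row kept with f columns NULL.
- code=BQ, tier=HP: no f row matches, row kept with f columns NULL.
- code=BQ, tier=PD: no f row matches, row kept with f columns NULL.
- code=BQ, tier=DM: no f row matches, row kept with f columns NULL.
- code=CR, tier=HP: no f row matches, row kept with f columns NULL.
- plus 7 unmatched f row(s), each kept with NULL a columns.

(201, NULL, NULL, PD); (212, NULL, NULL, PD); (219, NULL, NULL, DM); (219, NULL, NULL, DM); (232, NULL, NULL, PD); (247, NULL, NULL, PD); (251, NULL, NULL, DM); (NULL, Edison, CR, NULL); (NULL, Madrid, NULL, NULL); (NULL, Seattle, BQ, NULL); (NULL, Seattle, BQ, NULL); (NULL, NULL, BQ, NULL); (NULL, NULL, BQ, NULL)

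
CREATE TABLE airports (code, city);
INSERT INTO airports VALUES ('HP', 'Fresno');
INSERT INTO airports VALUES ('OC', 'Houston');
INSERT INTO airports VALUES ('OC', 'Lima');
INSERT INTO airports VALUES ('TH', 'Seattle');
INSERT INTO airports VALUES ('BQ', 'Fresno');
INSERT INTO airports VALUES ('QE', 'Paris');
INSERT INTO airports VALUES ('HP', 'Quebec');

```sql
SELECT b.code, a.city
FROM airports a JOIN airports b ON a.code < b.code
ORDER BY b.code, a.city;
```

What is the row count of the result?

19

INNER JOIN keeps only pairs where the ON condition holds.
Matching on a.code < b.code.
Matched pairs: 19.
Total: 19 rows.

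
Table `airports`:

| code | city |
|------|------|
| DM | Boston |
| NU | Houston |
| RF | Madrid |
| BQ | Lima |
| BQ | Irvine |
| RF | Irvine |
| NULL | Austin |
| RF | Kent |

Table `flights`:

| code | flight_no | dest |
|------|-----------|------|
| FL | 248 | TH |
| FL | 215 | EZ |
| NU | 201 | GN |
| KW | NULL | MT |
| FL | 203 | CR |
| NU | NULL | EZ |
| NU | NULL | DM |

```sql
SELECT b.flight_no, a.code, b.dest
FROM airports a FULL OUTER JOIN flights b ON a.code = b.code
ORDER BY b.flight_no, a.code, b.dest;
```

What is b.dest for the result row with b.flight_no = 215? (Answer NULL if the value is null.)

EZ

FULL OUTER JOIN keeps every row from both sides; unmatched rows get NULL for the other side's columns.
Matching on a.code = b.code. A NULL in a compared column never satisfies the condition.
Matched pairs: 3; unmatched a rows kept: 7; unmatched b rows kept: 4.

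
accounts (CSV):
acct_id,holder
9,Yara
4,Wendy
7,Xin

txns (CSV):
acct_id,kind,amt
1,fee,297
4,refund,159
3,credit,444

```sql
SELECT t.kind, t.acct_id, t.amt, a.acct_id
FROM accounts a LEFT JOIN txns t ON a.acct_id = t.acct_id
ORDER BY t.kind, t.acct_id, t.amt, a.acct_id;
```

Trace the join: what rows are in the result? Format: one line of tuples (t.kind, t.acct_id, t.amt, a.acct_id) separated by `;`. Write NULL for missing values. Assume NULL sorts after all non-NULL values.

(refund, 4, 159, 4); (NULL, NULL, NULL, 7); (NULL, NULL, NULL, 9)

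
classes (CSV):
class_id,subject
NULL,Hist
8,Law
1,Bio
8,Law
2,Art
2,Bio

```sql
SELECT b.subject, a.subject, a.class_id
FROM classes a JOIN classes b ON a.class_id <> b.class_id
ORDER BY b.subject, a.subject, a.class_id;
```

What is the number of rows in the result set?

INNER JOIN keeps only pairs where the ON condition holds.
Matching on a.class_id <> b.class_id. A NULL in a compared column never satisfies the condition.
Matched pairs: 16.
Total: 16 rows.

16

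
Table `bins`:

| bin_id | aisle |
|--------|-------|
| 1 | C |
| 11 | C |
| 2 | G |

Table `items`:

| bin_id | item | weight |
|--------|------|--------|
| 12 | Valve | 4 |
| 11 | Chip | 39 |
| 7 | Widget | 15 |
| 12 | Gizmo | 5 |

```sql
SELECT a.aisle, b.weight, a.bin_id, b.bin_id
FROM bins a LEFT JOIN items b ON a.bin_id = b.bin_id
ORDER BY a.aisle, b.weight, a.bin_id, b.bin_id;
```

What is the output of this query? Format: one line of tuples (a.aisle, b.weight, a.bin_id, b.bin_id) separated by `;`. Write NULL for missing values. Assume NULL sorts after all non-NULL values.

(C, 39, 11, 11); (C, NULL, 1, NULL); (G, NULL, 2, NULL)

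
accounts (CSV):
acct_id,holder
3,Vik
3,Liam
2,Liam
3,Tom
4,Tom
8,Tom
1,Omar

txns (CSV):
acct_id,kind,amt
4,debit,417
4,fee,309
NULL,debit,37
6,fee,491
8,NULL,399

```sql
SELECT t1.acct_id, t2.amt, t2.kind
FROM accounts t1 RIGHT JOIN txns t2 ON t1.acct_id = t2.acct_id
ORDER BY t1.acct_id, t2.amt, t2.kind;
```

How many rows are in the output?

RIGHT JOIN keeps every row from `txns`; unmatched rows get NULL for `accounts`'s columns.
Matching on t1.acct_id = t2.acct_id. A NULL in a compared column never satisfies the condition.
Matched pairs: 3; unmatched t2 rows kept: 2.
Total: 3 matched + 2 padded = 5 rows.

5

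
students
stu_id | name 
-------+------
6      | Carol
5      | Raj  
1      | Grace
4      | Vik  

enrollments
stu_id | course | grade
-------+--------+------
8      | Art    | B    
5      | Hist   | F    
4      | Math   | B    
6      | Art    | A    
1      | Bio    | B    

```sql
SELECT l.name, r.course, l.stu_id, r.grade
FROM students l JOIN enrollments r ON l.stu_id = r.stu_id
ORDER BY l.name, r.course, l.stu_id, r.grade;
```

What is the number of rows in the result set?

INNER JOIN keeps only pairs where the ON condition holds.
Matching on l.stu_id = r.stu_id.
Matched pairs: 4.
Total: 4 rows.

4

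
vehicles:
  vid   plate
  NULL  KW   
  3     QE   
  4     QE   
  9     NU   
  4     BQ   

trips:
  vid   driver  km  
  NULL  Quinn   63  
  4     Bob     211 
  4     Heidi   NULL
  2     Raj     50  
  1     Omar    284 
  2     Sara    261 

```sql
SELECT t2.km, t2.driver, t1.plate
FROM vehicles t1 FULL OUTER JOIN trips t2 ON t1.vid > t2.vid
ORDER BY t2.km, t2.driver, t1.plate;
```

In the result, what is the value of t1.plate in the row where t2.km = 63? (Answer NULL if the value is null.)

FULL OUTER JOIN keeps every row from both sides; unmatched rows get NULL for the other side's columns.
Matching on t1.vid > t2.vid. A NULL in a compared column never satisfies the condition.
Matched pairs: 14; unmatched t1 rows kept: 1; unmatched t2 rows kept: 1.

NULL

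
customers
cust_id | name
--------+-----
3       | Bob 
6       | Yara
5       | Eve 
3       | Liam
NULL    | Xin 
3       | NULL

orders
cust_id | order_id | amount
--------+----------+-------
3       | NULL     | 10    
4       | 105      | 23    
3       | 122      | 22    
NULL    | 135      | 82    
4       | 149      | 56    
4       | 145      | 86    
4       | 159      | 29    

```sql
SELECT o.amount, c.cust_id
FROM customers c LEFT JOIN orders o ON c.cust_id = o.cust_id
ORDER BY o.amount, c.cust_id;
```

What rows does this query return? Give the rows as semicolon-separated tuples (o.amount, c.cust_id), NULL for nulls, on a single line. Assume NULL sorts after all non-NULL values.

LEFT JOIN keeps every row from `customers`; unmatched rows get NULL for `orders`'s columns.
Matching on c.cust_id = o.cust_id. A NULL in a compared column never satisfies the condition.
- cust_id=3: 2 matching o row(s), so 2 row(s) emitted.
- cust_id=6: no o row matches, row kept with o columns NULL.
- cust_id=5: no o row matches, row kept with o columns NULL.
- cust_id=3: 2 matching o row(s), so 2 row(s) emitted.
- cust_id=NULL: no o row matches, row kept with o columns NULL.
- cust_id=3: 2 matching o row(s), so 2 row(s) emitted.
After projecting and ordering:
o.amount | c.cust_id
10 | 3
10 | 3
10 | 3
22 | 3
22 | 3
22 | 3
NULL | 5
NULL | 6
NULL | NULL

(10, 3); (10, 3); (10, 3); (22, 3); (22, 3); (22, 3); (NULL, 5); (NULL, 6); (NULL, NULL)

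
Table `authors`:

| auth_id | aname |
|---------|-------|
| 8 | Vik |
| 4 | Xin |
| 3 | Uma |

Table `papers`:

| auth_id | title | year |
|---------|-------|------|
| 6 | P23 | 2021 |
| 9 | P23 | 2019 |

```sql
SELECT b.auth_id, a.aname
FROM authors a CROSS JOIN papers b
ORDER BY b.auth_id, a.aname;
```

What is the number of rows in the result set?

CROSS JOIN pairs every row of `authors` with every row of `papers`: 3 × 2 = 6 rows.

6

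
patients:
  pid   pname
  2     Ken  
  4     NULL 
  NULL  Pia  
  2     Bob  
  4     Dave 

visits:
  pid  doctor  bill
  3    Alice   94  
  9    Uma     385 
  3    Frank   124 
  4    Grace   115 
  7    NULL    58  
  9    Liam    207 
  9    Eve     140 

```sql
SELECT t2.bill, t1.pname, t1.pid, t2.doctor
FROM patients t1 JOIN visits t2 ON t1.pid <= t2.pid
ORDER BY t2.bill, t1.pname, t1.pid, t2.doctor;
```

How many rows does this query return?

24

INNER JOIN keeps only pairs where the ON condition holds.
Matching on t1.pid <= t2.pid. A NULL in a compared column never satisfies the condition.
- t1 (pid=2) pairs with 7 row(s) of t2.
- t1 (pid=4) pairs with 5 row(s) of t2.
- t1 (pid=NULL) has no partner → excluded.
- t1 (pid=2) pairs with 7 row(s) of t2.
- t1 (pid=4) pairs with 5 row(s) of t2.
Total: 24 rows.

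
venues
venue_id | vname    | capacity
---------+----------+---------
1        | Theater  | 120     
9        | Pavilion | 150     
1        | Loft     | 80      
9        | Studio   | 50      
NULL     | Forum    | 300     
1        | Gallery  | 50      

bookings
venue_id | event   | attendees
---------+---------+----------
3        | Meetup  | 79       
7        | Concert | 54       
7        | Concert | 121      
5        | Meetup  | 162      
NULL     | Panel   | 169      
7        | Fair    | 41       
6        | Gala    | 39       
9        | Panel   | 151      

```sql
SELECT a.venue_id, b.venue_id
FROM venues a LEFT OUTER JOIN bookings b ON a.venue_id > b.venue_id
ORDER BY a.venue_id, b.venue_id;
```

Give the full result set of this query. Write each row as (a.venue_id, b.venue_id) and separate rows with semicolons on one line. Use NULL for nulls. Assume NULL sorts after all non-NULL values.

LEFT JOIN keeps every row from `venues`; unmatched rows get NULL for `bookings`'s columns.
Matching on a.venue_id > b.venue_id. A NULL in a compared column never satisfies the condition.
Matched pairs: 12; unmatched a rows kept: 4.

(1, NULL); (1, NULL); (1, NULL); (9, 3); (9, 3); (9, 5); (9, 5); (9, 6); (9, 6); (9, 7); (9, 7); (9, 7); (9, 7); (9, 7); (9, 7); (NULL, NULL)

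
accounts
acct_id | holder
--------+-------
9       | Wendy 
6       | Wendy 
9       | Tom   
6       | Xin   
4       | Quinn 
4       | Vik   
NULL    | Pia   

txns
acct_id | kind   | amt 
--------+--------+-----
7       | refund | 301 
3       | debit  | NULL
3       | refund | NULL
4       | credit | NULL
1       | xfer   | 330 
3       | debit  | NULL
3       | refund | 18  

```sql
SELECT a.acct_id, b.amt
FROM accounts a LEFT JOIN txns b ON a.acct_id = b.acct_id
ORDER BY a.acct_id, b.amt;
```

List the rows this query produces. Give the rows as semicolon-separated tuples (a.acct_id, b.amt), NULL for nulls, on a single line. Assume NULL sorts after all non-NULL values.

(4, NULL); (4, NULL); (6, NULL); (6, NULL); (9, NULL); (9, NULL); (NULL, NULL)

LEFT JOIN keeps every row from `accounts`; unmatched rows get NULL for `txns`'s columns.
Matching on a.acct_id = b.acct_id. A NULL in a compared column never satisfies the condition.
- a row (acct_id=9): no match → kept, b columns NULL.
- a row (acct_id=6): no match → kept, b columns NULL.
- a row (acct_id=9): no match → kept, b columns NULL.
- a row (acct_id=6): no match → kept, b columns NULL.
- a row (acct_id=4): matches 1 b row(s) → 1 output row(s).
- a row (acct_id=4): matches 1 b row(s) → 1 output row(s).
- a row (acct_id=NULL): no match → kept, b columns NULL.
After projecting and ordering:
a.acct_id | b.amt
4 | NULL
4 | NULL
6 | NULL
6 | NULL
9 | NULL
9 | NULL
NULL | NULL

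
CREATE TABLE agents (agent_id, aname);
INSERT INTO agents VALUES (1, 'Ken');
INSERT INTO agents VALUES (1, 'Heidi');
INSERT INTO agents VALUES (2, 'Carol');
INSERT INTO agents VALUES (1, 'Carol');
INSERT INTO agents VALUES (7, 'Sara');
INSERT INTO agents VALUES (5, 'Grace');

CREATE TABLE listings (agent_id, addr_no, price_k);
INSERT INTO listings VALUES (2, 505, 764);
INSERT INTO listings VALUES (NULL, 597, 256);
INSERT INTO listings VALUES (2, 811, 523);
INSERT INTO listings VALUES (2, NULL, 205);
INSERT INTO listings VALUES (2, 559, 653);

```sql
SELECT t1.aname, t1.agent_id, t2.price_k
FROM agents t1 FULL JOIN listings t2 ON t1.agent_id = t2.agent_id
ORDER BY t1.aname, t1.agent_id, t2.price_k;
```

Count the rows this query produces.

10

FULL OUTER JOIN keeps every row from both sides; unmatched rows get NULL for the other side's columns.
Matching on t1.agent_id = t2.agent_id. A NULL in a compared column never satisfies the condition.
- t1[0] agent_id=1 → no match; kept with NULLs on the t2 side.
- t1[1] agent_id=1 → no match; kept with NULLs on the t2 side.
- t1[2] agent_id=2 → 4 match(es) in t2 → 4 row(s).
- t1[3] agent_id=1 → no match; kept with NULLs on the t2 side.
- t1[4] agent_id=7 → no match; kept with NULLs on the t2 side.
- t1[5] agent_id=5 → no match; kept with NULLs on the t2 side.
- 1 t2 row(s) had no t1 match → kept, t1 columns NULL.
Total: 4 matched + 6 padded = 10 rows.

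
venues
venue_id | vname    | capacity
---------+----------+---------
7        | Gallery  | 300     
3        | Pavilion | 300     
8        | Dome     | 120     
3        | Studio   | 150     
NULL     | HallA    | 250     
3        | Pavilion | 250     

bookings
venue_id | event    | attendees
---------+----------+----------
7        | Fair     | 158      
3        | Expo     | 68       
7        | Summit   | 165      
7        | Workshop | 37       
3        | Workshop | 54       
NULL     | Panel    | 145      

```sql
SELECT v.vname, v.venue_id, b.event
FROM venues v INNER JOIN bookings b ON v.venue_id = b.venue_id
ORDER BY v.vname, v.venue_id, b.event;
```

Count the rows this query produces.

INNER JOIN keeps only pairs where the ON condition holds.
Matching on v.venue_id = b.venue_id. A NULL in a compared column never satisfies the condition.
Matched pairs: 9.
Total: 9 rows.

9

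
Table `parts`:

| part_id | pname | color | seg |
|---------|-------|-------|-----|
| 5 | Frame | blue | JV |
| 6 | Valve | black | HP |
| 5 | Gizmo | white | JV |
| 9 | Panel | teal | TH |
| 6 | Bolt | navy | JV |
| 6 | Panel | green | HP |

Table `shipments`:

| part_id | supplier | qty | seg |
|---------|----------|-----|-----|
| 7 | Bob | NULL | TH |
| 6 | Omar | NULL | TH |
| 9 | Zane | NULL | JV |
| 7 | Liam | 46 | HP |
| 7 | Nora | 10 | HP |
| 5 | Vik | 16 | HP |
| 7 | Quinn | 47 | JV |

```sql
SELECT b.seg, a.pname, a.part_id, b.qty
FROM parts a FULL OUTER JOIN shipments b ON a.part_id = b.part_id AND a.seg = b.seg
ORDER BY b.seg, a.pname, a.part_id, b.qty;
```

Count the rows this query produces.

FULL OUTER JOIN keeps every row from both sides; unmatched rows get NULL for the other side's columns.
Matching on a.part_id = b.part_id AND a.seg = b.seg.
- a row (part_id=5, seg=JV): no match → kept, b columns NULL.
- a row (part_id=6, seg=HP): no match → kept, b columns NULL.
- a row (part_id=5, seg=JV): no match → kept, b columns NULL.
- a row (part_id=9, seg=TH): no match → kept, b columns NULL.
- a row (part_id=6, seg=JV): no match → kept, b columns NULL.
- a row (part_id=6, seg=HP): no match → kept, b columns NULL.
- plus 7 unmatched b row(s), each kept with NULL a columns.
Total: 0 matched + 13 padded = 13 rows.

13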